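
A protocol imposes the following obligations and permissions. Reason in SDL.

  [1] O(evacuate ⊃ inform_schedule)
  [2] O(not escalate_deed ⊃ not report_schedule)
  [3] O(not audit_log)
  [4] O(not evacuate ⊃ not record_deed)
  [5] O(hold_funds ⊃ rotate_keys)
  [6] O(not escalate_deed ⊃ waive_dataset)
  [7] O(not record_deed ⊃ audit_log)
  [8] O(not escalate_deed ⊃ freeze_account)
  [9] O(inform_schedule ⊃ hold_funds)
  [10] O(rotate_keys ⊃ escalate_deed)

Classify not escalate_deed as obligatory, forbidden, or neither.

Premise 3 states O(not audit_log) outright.
Premise 7 is O(not record_deed ⊃ audit_log); contrapositively O(not audit_log ⊃ record_deed). Since O(not audit_log) holds, K gives O(record_deed).
The contrapositive of premise 4 (O(not evacuate ⊃ not record_deed)) is O(record_deed ⊃ evacuate), and O(record_deed) is already established, so O(evacuate).
With premise 1, O(evacuate ⊃ inform_schedule), the K-axiom yields O(inform_schedule).
From O(inform_schedule) and premise 9, O(inform_schedule ⊃ hold_funds), we obtain O(hold_funds).
Applying K to premise 5 (O(hold_funds ⊃ rotate_keys)) and O(hold_funds) yields O(rotate_keys).
With premise 10, O(rotate_keys ⊃ escalate_deed), the K-axiom yields O(escalate_deed).
Premises 2, 6, 8 do not contribute to this derivation.
Thus O(escalate_deed), which is F(not escalate_deed): not escalate_deed is forbidden.

Forbidden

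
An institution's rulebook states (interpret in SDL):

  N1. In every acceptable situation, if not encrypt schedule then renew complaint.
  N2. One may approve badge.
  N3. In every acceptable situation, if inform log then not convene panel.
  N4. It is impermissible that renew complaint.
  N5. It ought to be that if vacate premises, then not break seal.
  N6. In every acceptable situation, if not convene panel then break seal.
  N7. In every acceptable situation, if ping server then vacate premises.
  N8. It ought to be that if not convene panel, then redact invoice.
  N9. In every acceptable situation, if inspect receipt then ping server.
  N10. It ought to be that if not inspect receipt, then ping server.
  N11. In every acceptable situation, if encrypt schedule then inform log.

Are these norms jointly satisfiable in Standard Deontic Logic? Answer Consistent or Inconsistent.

Premises 9 and 10 cover both cases: O(inspect_receipt → ping_server) and O(¬inspect_receipt → ping_server). Since inspect_receipt ∨ ¬inspect_receipt is a tautology, O(ping_server) follows.
Premise 7 is O(ping_server → vacate_premises); since O(ping_server), deontic closure gives O(vacate_premises).
Premise 5 is O(vacate_premises → ¬break_seal); since O(vacate_premises), deontic closure gives O(¬break_seal).
Premise 6 is O(¬convene_panel → break_seal); contrapositively O(¬break_seal → convene_panel). Since O(¬break_seal) holds, K gives O(convene_panel).
Premise 3, O(inform_log → ¬convene_panel), contraposes to O(convene_panel → ¬inform_log); with O(convene_panel) we get O(¬inform_log).
The contrapositive of premise 11 (O(encrypt_schedule → inform_log)) is O(¬inform_log → ¬encrypt_schedule), and O(¬inform_log) is already established, so O(¬encrypt_schedule).
Applying K to premise 1 (O(¬encrypt_schedule → renew_complaint)) and O(¬encrypt_schedule) yields O(renew_complaint).
But premise 4, F(renew_complaint), means O(¬renew_complaint).
We now have both O(renew_complaint) and O(¬renew_complaint) — renew_complaint is simultaneously obligatory and forbidden, violating the D-axiom.

Inconsistent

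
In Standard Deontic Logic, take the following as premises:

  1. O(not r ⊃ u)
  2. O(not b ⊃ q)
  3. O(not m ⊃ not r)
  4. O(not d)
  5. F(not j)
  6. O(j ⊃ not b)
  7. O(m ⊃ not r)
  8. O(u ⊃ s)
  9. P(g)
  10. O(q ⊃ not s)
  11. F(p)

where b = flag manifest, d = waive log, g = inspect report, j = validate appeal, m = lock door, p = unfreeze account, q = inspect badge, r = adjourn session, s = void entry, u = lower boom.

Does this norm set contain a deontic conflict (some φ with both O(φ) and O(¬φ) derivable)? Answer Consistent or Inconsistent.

Inconsistent

Premises 7 and 3 cover both cases: O(m ⊃ not r) and O(not m ⊃ not r). Since m ∨ not m is a tautology, O(not r) follows.
Applying K to premise 1 (O(not r ⊃ u)) and O(not r) yields O(u).
From O(u) and premise 8, O(u ⊃ s), we obtain O(s).
Premise 10 is O(q ⊃ not s); contrapositively O(s ⊃ not q). Since O(s) holds, K gives O(not q).
The contrapositive of premise 2 (O(not b ⊃ q)) is O(not q ⊃ b), and O(not q) is already established, so O(b).
Premise 6, O(j ⊃ not b), contraposes to O(b ⊃ not j); with O(b) we get O(not j).
But premise 5, F(not j), means O(j).
We now have both O(not j) and O(j) — j is simultaneously obligatory and forbidden, violating the D-axiom.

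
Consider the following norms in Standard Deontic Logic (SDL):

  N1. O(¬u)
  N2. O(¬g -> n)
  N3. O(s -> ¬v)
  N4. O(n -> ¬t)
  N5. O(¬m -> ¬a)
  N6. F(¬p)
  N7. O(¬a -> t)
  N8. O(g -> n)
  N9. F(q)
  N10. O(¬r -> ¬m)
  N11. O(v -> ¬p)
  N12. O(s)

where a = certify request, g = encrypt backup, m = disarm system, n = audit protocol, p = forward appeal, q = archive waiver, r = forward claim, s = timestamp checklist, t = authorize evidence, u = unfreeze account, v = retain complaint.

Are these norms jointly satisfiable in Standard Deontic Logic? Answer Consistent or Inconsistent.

Premise 11 is O(v -> ¬p), but O(v) is not derivable from the premises, so it does not yield O(¬p).
So O(¬p) is not derivable, and the apparent clash with O(p) does not arise.
A world satisfying every obligation exists (e.g. a=true, g=false, m=true, n=true, p=true, q=false, r=true, s=true, t=false, u=false, v=false); no atom is both obligatory and forbidden, so the set is consistent.

Consistent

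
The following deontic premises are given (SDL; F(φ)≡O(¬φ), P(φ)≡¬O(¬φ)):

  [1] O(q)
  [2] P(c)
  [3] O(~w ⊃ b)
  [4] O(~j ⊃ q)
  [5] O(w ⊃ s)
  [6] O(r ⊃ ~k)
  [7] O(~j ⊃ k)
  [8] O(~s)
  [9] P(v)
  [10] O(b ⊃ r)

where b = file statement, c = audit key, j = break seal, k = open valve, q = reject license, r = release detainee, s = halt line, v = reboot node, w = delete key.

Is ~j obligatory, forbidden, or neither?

Forbidden

Premise 8 gives O(~s).
Premise 5 is O(w ⊃ s); contrapositively O(~s ⊃ ~w). Since O(~s) holds, K gives O(~w).
Applying K to premise 3 (O(~w ⊃ b)) and O(~w) yields O(b).
With premise 10, O(b ⊃ r), the K-axiom yields O(r).
From O(r) and premise 6, O(r ⊃ ~k), we obtain O(~k).
Premise 7 is O(~j ⊃ k); contrapositively O(~k ⊃ j). Since O(~k) holds, K gives O(j).
Premises 1, 2, 4, 9 do not contribute to this derivation.
Thus O(j), which is F(~j): ~j is forbidden.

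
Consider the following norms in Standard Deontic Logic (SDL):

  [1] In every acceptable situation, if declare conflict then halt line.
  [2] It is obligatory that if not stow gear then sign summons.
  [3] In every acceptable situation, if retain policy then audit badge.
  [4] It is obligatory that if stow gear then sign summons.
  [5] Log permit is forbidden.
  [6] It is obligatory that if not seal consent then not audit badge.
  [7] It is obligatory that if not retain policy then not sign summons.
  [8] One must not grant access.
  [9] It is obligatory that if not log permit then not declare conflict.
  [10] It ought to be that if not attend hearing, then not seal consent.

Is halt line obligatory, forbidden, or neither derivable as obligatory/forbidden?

Neither

Premise 1 is O(declare_conflict → halt_line), but O(declare_conflict) is not derivable from the premises, so it does not yield O(halt_line).
No premise or chain of K-axiom applications forces O(halt_line), and none forces O(¬halt_line). So halt_line is neither obligatory nor forbidden under these norms.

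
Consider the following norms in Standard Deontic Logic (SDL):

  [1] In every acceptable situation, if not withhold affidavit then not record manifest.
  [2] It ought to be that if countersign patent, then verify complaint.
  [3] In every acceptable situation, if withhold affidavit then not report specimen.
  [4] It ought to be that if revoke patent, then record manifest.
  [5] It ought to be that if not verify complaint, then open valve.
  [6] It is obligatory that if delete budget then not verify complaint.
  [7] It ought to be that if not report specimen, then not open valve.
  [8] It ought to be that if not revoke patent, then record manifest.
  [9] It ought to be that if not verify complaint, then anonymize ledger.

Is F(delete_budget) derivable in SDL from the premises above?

Yes

Premises 8 and 4 cover both cases: O(¬revoke_patent → record_manifest) and O(revoke_patent → record_manifest). Since ¬revoke_patent ∨ revoke_patent is a tautology, O(record_manifest) follows.
Premise 1 is O(¬withhold_affidavit → ¬record_manifest); contrapositively O(record_manifest → withhold_affidavit). Since O(record_manifest) holds, K gives O(withhold_affidavit).
Premise 3 is O(withhold_affidavit → ¬report_specimen); since O(withhold_affidavit), deontic closure gives O(¬report_specimen).
Premise 7 is O(¬report_specimen → ¬open_valve); since O(¬report_specimen), deontic closure gives O(¬open_valve).
The contrapositive of premise 5 (O(¬verify_complaint → open_valve)) is O(¬open_valve → verify_complaint), and O(¬open_valve) is already established, so O(verify_complaint).
Premise 6 is O(delete_budget → ¬verify_complaint); contrapositively O(verify_complaint → ¬delete_budget). Since O(verify_complaint) holds, K gives O(¬delete_budget).
Premises 2, 9 do not contribute to this derivation.
So O(¬delete_budget) holds, i.e. F(delete_budget). The claim follows.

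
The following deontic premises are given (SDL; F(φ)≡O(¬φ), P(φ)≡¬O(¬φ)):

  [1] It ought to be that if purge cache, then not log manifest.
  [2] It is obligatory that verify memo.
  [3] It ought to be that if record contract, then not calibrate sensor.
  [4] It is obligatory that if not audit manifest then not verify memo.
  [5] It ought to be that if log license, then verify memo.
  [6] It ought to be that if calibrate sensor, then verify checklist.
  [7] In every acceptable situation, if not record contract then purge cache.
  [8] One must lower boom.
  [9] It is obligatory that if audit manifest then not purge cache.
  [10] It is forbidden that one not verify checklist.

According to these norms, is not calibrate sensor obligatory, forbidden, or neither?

From premise 2 we have O(verify_memo).
Premise 4 is O(¬audit_manifest → ¬verify_memo); contrapositively O(verify_memo → audit_manifest). Since O(verify_memo) holds, K gives O(audit_manifest).
From O(audit_manifest) and premise 9, O(audit_manifest → ¬purge_cache), we obtain O(¬purge_cache).
Premise 7 is O(¬record_contract → purge_cache); contrapositively O(¬purge_cache → record_contract). Since O(¬purge_cache) holds, K gives O(record_contract).
Applying K to premise 3 (O(record_contract → ¬calibrate_sensor)) and O(record_contract) yields O(¬calibrate_sensor).
Premises 1, 5, 6, 8, 10 do not contribute to this derivation.
Hence ¬calibrate_sensor is obligatory.

Obligatory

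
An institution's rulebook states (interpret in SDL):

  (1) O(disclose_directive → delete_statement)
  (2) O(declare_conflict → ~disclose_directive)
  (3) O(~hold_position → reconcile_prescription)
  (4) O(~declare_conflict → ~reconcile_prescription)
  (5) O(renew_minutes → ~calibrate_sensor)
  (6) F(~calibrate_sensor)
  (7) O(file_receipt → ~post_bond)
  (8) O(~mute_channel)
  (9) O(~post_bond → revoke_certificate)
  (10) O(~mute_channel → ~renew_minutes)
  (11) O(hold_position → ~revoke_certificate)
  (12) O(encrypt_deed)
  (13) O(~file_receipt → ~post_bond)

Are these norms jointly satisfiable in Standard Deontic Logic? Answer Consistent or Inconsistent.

Premise 5 is O(renew_minutes → ~calibrate_sensor), but O(renew_minutes) is not derivable from the premises, so it does not yield O(~calibrate_sensor).
So O(~calibrate_sensor) is not derivable, and the apparent clash with O(calibrate_sensor) does not arise.
A world satisfying every obligation exists (e.g. calibrate_sensor=true, declare_conflict=true, delete_statement=false, disclose_directive=false, encrypt_deed=true, file_receipt=false, hold_position=false, mute_channel=false, post_bond=false, reconcile_prescription=true, renew_minutes=false, revoke_certificate=true); no atom is both obligatory and forbidden, so the set is consistent.

Consistent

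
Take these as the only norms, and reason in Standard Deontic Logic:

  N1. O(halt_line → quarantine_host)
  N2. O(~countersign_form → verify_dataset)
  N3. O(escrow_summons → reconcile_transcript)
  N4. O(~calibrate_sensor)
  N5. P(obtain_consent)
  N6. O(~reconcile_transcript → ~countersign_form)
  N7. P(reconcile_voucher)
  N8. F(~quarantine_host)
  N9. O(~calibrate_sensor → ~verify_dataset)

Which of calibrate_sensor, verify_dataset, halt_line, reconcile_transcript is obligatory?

reconcile_transcript

Premise 4 states O(~calibrate_sensor) outright.
Applying K to premise 9 (O(~calibrate_sensor → ~verify_dataset)) and O(~calibrate_sensor) yields O(~verify_dataset).
The contrapositive of premise 2 (O(~countersign_form → verify_dataset)) is O(~verify_dataset → countersign_form), and O(~verify_dataset) is already established, so O(countersign_form).
Premise 6 is O(~reconcile_transcript → ~countersign_form); contrapositively O(countersign_form → reconcile_transcript). Since O(countersign_form) holds, K gives O(reconcile_transcript).
So O(reconcile_transcript) holds — reconcile_transcript is obligatory. None of the other listed options is made obligatory by any chain of premises.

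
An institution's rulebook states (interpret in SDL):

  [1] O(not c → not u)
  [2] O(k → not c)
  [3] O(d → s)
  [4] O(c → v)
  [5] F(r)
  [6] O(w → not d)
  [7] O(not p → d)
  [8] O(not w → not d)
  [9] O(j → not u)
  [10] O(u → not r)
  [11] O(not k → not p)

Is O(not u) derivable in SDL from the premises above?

By case analysis on w: premise 6 gives O(w → not d) and premise 8 gives O(not w → not d), so O(not d) either way.
Premise 7 is O(not p → d); contrapositively O(not d → p). Since O(not d) holds, K gives O(p).
Premise 11, O(not k → not p), contraposes to O(p → k); with O(p) we get O(k).
Premise 2 is O(k → not c); since O(k), deontic closure gives O(not c).
With premise 1, O(not c → not u), the K-axiom yields O(not u).
Premises 3, 4, 5, 9, 10 do not contribute to this derivation.
So O(not u) follows.

Yes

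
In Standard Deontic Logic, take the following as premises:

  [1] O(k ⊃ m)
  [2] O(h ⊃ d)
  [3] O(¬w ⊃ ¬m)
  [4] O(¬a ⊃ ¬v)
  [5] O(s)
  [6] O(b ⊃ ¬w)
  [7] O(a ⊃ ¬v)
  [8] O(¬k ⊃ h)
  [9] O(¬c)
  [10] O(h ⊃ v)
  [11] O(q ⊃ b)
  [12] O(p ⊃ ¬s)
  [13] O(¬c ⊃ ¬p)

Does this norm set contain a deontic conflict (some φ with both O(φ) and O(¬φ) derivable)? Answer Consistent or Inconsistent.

Premise 12 is O(p ⊃ ¬s), but O(p) is not derivable from the premises, so it does not yield O(¬s).
So O(¬s) is not derivable, and the apparent clash with O(s) does not arise.
A world satisfying every obligation exists (e.g. a=false, b=false, c=false, d=false, h=false, k=true, m=true, p=false, q=false, s=true, v=false, w=true); no atom is both obligatory and forbidden, so the set is consistent.

Consistent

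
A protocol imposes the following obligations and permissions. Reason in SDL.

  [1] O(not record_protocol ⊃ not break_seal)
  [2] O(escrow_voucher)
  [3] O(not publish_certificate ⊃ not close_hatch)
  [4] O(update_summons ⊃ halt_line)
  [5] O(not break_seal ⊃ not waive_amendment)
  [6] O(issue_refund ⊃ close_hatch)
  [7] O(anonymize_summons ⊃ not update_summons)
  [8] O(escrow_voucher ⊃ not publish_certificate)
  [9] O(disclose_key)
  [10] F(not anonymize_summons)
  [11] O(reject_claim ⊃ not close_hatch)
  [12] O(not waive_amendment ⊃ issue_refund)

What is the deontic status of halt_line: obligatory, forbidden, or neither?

Neither

Premise 4 is O(update_summons ⊃ halt_line), but O(update_summons) is not derivable from the premises, so it does not yield O(halt_line).
No premise or chain of K-axiom applications forces O(halt_line), and none forces O(not halt_line). So halt_line is neither obligatory nor forbidden under these norms.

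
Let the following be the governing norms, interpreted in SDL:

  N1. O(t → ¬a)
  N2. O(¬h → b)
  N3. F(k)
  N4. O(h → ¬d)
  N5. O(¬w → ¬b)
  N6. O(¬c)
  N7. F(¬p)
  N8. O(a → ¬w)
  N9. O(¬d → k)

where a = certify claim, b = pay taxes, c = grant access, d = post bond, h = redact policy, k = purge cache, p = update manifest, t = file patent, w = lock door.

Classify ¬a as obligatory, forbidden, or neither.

Obligatory

Premise 3, F(k), is equivalent to O(¬k).
Premise 9 is O(¬d → k); contrapositively O(¬k → d). Since O(¬k) holds, K gives O(d).
Premise 4, O(h → ¬d), contraposes to O(d → ¬h); with O(d) we get O(¬h).
Applying K to premise 2 (O(¬h → b)) and O(¬h) yields O(b).
Premise 5, O(¬w → ¬b), contraposes to O(b → w); with O(b) we get O(w).
Premise 8, O(a → ¬w), contraposes to O(w → ¬a); with O(w) we get O(¬a).
Premises 1, 6, 7 do not contribute to this derivation.
Hence ¬a is obligatory.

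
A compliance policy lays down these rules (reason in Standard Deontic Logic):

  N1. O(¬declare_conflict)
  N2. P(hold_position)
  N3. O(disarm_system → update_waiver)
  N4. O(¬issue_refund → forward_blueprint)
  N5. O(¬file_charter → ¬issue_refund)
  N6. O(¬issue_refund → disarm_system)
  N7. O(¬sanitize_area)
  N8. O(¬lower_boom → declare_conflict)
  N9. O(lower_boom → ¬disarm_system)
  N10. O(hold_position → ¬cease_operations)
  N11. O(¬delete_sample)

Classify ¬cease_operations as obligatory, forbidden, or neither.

Neither

Premise 10 is O(hold_position → ¬cease_operations), but O(hold_position) is not derivable from the premises (the permission P(hold_position) asserts only ¬O(¬hold_position), not O(hold_position)), so it does not yield O(¬cease_operations).
No premise or chain of K-axiom applications forces O(¬cease_operations), and none forces O(cease_operations). So ¬cease_operations is neither obligatory nor forbidden under these norms.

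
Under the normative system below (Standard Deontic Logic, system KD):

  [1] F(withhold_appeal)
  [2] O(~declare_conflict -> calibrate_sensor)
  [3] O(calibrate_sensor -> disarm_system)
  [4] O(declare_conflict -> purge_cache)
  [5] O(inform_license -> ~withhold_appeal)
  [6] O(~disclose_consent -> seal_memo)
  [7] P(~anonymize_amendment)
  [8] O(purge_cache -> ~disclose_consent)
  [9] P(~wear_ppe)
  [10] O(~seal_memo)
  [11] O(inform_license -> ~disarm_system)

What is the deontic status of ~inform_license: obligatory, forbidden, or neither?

Obligatory

Premise 10 gives O(~seal_memo).
Premise 6, O(~disclose_consent -> seal_memo), contraposes to O(~seal_memo -> disclose_consent); with O(~seal_memo) we get O(disclose_consent).
Premise 8, O(purge_cache -> ~disclose_consent), contraposes to O(disclose_consent -> ~purge_cache); with O(disclose_consent) we get O(~purge_cache).
The contrapositive of premise 4 (O(declare_conflict -> purge_cache)) is O(~purge_cache -> ~declare_conflict), and O(~purge_cache) is already established, so O(~declare_conflict).
With premise 2, O(~declare_conflict -> calibrate_sensor), the K-axiom yields O(calibrate_sensor).
From O(calibrate_sensor) and premise 3, O(calibrate_sensor -> disarm_system), we obtain O(disarm_system).
The contrapositive of premise 11 (O(inform_license -> ~disarm_system)) is O(disarm_system -> ~inform_license), and O(disarm_system) is already established, so O(~inform_license).
Premises 1, 5, 7, 9 do not contribute to this derivation.
Hence ~inform_license is obligatory.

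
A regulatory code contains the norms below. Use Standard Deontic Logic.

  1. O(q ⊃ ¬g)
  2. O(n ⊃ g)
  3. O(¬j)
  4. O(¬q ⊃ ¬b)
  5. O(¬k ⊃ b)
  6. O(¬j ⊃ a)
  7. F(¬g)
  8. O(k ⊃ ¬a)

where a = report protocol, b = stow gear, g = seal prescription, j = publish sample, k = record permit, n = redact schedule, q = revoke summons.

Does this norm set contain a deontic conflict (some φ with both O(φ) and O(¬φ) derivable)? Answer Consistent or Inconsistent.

Inconsistent

Premise 7, F(¬g), is equivalent to O(g).
Premise 1, O(q ⊃ ¬g), contraposes to O(g ⊃ ¬q); with O(g) we get O(¬q).
From O(¬q) and premise 4, O(¬q ⊃ ¬b), we obtain O(¬b).
Premise 5 is O(¬k ⊃ b); contrapositively O(¬b ⊃ k). Since O(¬b) holds, K gives O(k).
From O(k) and premise 8, O(k ⊃ ¬a), we obtain O(¬a).
The contrapositive of premise 6 (O(¬j ⊃ a)) is O(¬a ⊃ j), and O(¬a) is already established, so O(j).
Yet premise 3 states O(¬j).
We now have both O(j) and O(¬j) — j is simultaneously obligatory and forbidden, violating the D-axiom.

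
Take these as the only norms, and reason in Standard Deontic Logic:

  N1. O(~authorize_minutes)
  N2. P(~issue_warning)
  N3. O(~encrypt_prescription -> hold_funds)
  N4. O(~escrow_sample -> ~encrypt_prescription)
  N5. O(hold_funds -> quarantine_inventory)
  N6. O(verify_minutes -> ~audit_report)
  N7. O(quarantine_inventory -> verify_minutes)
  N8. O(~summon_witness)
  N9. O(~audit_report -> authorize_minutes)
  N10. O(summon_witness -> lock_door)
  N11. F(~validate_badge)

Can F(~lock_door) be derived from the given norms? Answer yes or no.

No

Premise 10 is O(summon_witness -> lock_door), but O(summon_witness) is not derivable from the premises, so it does not yield O(lock_door).
No other premise forces O(lock_door). An ideal world satisfying every premise can still have ~lock_door true, so F(~lock_door) is not derivable.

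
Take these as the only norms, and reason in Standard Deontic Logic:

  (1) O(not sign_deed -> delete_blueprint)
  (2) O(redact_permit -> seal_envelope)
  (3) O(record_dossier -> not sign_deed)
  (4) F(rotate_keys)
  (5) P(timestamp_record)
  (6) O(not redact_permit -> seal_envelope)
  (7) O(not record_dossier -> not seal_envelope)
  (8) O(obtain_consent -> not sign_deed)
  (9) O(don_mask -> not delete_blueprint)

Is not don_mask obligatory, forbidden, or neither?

Obligatory

Premises 6 and 2 cover both cases: O(not redact_permit -> seal_envelope) and O(redact_permit -> seal_envelope). Since not redact_permit ∨ redact_permit is a tautology, O(seal_envelope) follows.
Premise 7, O(not record_dossier -> not seal_envelope), contraposes to O(seal_envelope -> record_dossier); with O(seal_envelope) we get O(record_dossier).
With premise 3, O(record_dossier -> not sign_deed), the K-axiom yields O(not sign_deed).
With premise 1, O(not sign_deed -> delete_blueprint), the K-axiom yields O(delete_blueprint).
The contrapositive of premise 9 (O(don_mask -> not delete_blueprint)) is O(delete_blueprint -> not don_mask), and O(delete_blueprint) is already established, so O(not don_mask).
Premises 4, 5, 8 do not contribute to this derivation.
Hence not don_mask is obligatory.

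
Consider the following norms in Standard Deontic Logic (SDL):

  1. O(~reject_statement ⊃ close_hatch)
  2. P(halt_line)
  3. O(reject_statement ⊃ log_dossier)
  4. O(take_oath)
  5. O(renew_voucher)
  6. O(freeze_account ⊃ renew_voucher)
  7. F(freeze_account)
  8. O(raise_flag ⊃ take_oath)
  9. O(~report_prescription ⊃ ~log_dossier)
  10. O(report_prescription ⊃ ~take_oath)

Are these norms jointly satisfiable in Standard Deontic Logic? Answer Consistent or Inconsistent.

Premise 6 is O(freeze_account ⊃ renew_voucher); even if O(renew_voucher) held, inferring O(freeze_account) would be affirming the consequent — invalid.
So O(freeze_account) is not derivable, and the apparent clash with O(~freeze_account) does not arise.
A world satisfying every obligation exists (e.g. close_hatch=true, freeze_account=false, halt_line=false, log_dossier=false, raise_flag=false, reject_statement=false, renew_voucher=true, report_prescription=false, take_oath=true); no atom is both obligatory and forbidden, so the set is consistent.

Consistent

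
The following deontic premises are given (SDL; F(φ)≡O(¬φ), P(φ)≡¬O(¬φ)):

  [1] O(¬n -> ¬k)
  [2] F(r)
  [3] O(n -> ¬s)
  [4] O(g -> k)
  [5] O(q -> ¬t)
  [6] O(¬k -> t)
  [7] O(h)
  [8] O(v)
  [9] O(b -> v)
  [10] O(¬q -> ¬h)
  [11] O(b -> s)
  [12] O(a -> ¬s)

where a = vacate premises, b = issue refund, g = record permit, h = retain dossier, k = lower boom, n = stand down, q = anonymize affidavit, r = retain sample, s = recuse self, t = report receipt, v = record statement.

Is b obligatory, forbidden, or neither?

Forbidden

From premise 7 we have O(h).
Premise 10, O(¬q -> ¬h), contraposes to O(h -> q); with O(h) we get O(q).
With premise 5, O(q -> ¬t), the K-axiom yields O(¬t).
Premise 6 is O(¬k -> t); contrapositively O(¬t -> k). Since O(¬t) holds, K gives O(k).
The contrapositive of premise 1 (O(¬n -> ¬k)) is O(k -> n), and O(k) is already established, so O(n).
Applying K to premise 3 (O(n -> ¬s)) and O(n) yields O(¬s).
The contrapositive of premise 11 (O(b -> s)) is O(¬s -> ¬b), and O(¬s) is already established, so O(¬b).
Premises 2, 4, 8, 9, 12 do not contribute to this derivation.
Thus O(¬b), which is F(b): b is forbidden.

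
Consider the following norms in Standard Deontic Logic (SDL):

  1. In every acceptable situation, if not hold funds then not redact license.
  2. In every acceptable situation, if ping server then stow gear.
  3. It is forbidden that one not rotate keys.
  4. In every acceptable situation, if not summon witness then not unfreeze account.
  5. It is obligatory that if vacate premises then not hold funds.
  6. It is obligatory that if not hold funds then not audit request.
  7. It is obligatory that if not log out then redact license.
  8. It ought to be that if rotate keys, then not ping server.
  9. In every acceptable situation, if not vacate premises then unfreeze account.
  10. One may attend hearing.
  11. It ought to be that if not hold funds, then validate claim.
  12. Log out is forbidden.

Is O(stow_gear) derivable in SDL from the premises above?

Premise 2 is O(ping_server → stow_gear), but O(ping_server) is not derivable from the premises, so it does not yield O(stow_gear).
No other premise forces O(stow_gear). An ideal world satisfying every premise can still have stow_gear false, so O(stow_gear) is not derivable.

No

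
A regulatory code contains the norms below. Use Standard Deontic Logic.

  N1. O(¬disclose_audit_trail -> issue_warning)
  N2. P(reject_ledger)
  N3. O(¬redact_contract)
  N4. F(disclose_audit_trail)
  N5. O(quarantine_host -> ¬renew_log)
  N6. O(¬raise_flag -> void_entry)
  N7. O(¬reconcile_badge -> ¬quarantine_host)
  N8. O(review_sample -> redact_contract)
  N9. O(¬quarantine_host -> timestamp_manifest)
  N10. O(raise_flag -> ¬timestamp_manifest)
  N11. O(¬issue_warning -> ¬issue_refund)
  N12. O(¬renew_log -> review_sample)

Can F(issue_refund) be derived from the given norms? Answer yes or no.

Premise 11 is O(¬issue_warning -> ¬issue_refund), but O(¬issue_warning) is not derivable from the premises, so it does not yield O(¬issue_refund).
No other premise forces O(¬issue_refund). An ideal world satisfying every premise can still have issue_refund true, so F(issue_refund) is not derivable.

No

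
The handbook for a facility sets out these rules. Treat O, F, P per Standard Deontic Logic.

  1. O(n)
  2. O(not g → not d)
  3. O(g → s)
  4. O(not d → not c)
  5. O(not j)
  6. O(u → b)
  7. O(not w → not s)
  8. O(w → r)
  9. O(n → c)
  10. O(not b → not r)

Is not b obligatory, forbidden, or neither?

Forbidden

Premise 1 gives O(n).
With premise 9, O(n → c), the K-axiom yields O(c).
Premise 4 is O(not d → not c); contrapositively O(c → d). Since O(c) holds, K gives O(d).
Premise 2, O(not g → not d), contraposes to O(d → g); with O(d) we get O(g).
Premise 3 is O(g → s); since O(g), deontic closure gives O(s).
Premise 7, O(not w → not s), contraposes to O(s → w); with O(s) we get O(w).
Premise 8 is O(w → r); since O(w), deontic closure gives O(r).
Premise 10 is O(not b → not r); contrapositively O(r → b). Since O(r) holds, K gives O(b).
Premises 5, 6 do not contribute to this derivation.
Thus O(b), which is F(not b): not b is forbidden.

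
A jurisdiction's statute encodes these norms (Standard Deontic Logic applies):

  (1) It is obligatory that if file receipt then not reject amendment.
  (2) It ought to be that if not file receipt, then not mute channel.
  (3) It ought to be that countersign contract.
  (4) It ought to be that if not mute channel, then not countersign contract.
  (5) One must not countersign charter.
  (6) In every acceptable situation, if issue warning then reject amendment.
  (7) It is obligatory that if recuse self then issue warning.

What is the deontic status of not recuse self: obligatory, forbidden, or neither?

Premise 3 states O(countersign_contract) outright.
Premise 4, O(¬mute_channel → ¬countersign_contract), contraposes to O(countersign_contract → mute_channel); with O(countersign_contract) we get O(mute_channel).
The contrapositive of premise 2 (O(¬file_receipt → ¬mute_channel)) is O(mute_channel → file_receipt), and O(mute_channel) is already established, so O(file_receipt).
With premise 1, O(file_receipt → ¬reject_amendment), the K-axiom yields O(¬reject_amendment).
The contrapositive of premise 6 (O(issue_warning → reject_amendment)) is O(¬reject_amendment → ¬issue_warning), and O(¬reject_amendment) is already established, so O(¬issue_warning).
Premise 7 is O(recuse_self → issue_warning); contrapositively O(¬issue_warning → ¬recuse_self). Since O(¬issue_warning) holds, K gives O(¬recuse_self).
Premise 5 does not contribute to this derivation.
Hence ¬recuse_self is obligatory.

Obligatory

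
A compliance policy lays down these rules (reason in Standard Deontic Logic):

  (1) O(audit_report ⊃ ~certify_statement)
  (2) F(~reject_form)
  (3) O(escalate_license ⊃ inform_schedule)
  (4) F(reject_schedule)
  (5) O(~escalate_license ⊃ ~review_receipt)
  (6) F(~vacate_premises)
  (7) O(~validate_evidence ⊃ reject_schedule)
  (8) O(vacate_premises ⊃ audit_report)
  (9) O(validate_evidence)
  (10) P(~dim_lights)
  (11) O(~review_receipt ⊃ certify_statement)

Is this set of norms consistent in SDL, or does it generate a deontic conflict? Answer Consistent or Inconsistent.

Consistent

Premise 7 is O(~validate_evidence ⊃ reject_schedule), but O(~validate_evidence) is not derivable from the premises, so it does not yield O(reject_schedule).
So O(reject_schedule) is not derivable, and the apparent clash with O(~reject_schedule) does not arise.
A world satisfying every obligation exists (e.g. audit_report=true, certify_statement=false, dim_lights=false, escalate_license=true, inform_schedule=true, reject_form=true, reject_schedule=false, review_receipt=true, vacate_premises=true, validate_evidence=true); no atom is both obligatory and forbidden, so the set is consistent.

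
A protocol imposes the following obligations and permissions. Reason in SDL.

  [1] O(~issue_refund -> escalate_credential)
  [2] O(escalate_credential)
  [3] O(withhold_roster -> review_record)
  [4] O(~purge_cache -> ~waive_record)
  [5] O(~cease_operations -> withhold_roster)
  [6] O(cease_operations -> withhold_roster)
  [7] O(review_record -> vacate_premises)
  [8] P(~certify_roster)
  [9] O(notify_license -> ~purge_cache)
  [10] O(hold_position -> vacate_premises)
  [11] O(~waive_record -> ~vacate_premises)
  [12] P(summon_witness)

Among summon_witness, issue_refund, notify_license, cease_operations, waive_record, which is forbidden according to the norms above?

Premises 6 and 5 are O(cease_operations -> withhold_roster) and O(~cease_operations -> withhold_roster); every ideal world satisfies cease_operations or ~cease_operations, so in either case withhold_roster holds — hence O(withhold_roster).
Premise 3 is O(withhold_roster -> review_record); since O(withhold_roster), deontic closure gives O(review_record).
From O(review_record) and premise 7, O(review_record -> vacate_premises), we obtain O(vacate_premises).
Premise 11 is O(~waive_record -> ~vacate_premises); contrapositively O(vacate_premises -> waive_record). Since O(vacate_premises) holds, K gives O(waive_record).
Premise 4, O(~purge_cache -> ~waive_record), contraposes to O(waive_record -> purge_cache); with O(waive_record) we get O(purge_cache).
Premise 9, O(notify_license -> ~purge_cache), contraposes to O(purge_cache -> ~notify_license); with O(purge_cache) we get O(~notify_license).
So O(~notify_license) holds, i.e. notify_license is forbidden. None of the other listed options is forbidden under the premises.

notify_license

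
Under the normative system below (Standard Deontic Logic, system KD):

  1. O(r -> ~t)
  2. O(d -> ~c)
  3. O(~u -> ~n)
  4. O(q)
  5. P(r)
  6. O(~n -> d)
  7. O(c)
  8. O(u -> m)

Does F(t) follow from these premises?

Premise 1 is O(r -> ~t), but O(r) is not derivable from the premises (the permission P(r) asserts only ~O(~r), not O(r)), so it does not yield O(~t).
No other premise forces O(~t). An ideal world satisfying every premise can still have t true, so F(t) is not derivable.

No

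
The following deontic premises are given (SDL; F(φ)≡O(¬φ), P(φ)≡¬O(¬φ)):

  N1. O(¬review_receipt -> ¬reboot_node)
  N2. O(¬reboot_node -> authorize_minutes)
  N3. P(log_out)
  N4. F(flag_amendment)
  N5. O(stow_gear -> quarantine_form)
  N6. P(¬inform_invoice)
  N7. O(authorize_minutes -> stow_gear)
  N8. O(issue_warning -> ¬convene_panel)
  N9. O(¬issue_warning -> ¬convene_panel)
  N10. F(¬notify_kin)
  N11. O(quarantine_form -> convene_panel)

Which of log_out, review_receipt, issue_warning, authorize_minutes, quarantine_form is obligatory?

Premises 9 and 8 are O(¬issue_warning -> ¬convene_panel) and O(issue_warning -> ¬convene_panel); every ideal world satisfies ¬issue_warning or issue_warning, so in either case ¬convene_panel holds — hence O(¬convene_panel).
The contrapositive of premise 11 (O(quarantine_form -> convene_panel)) is O(¬convene_panel -> ¬quarantine_form), and O(¬convene_panel) is already established, so O(¬quarantine_form).
The contrapositive of premise 5 (O(stow_gear -> quarantine_form)) is O(¬quarantine_form -> ¬stow_gear), and O(¬quarantine_form) is already established, so O(¬stow_gear).
The contrapositive of premise 7 (O(authorize_minutes -> stow_gear)) is O(¬stow_gear -> ¬authorize_minutes), and O(¬stow_gear) is already established, so O(¬authorize_minutes).
The contrapositive of premise 2 (O(¬reboot_node -> authorize_minutes)) is O(¬authorize_minutes -> reboot_node), and O(¬authorize_minutes) is already established, so O(reboot_node).
Premise 1, O(¬review_receipt -> ¬reboot_node), contraposes to O(reboot_node -> review_receipt); with O(reboot_node) we get O(review_receipt).
So O(review_receipt) holds — review_receipt is obligatory. None of the other listed options is made obligatory by any chain of premises.

review_receipt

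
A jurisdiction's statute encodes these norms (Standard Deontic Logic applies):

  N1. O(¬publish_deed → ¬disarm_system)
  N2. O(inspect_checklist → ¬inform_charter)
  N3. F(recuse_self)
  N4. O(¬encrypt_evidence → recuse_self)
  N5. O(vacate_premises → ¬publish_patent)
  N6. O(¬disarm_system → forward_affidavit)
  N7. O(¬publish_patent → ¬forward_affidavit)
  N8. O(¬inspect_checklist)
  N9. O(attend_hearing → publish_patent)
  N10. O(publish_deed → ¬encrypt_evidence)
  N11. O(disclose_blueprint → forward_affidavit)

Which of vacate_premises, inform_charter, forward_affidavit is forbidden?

F(recuse_self) at premise 3 means O(¬recuse_self).
Premise 4, O(¬encrypt_evidence → recuse_self), contraposes to O(¬recuse_self → encrypt_evidence); with O(¬recuse_self) we get O(encrypt_evidence).
Premise 10 is O(publish_deed → ¬encrypt_evidence); contrapositively O(encrypt_evidence → ¬publish_deed). Since O(encrypt_evidence) holds, K gives O(¬publish_deed).
From O(¬publish_deed) and premise 1, O(¬publish_deed → ¬disarm_system), we obtain O(¬disarm_system).
With premise 6, O(¬disarm_system → forward_affidavit), the K-axiom yields O(forward_affidavit).
The contrapositive of premise 7 (O(¬publish_patent → ¬forward_affidavit)) is O(forward_affidavit → publish_patent), and O(forward_affidavit) is already established, so O(publish_patent).
Premise 5, O(vacate_premises → ¬publish_patent), contraposes to O(publish_patent → ¬vacate_premises); with O(publish_patent) we get O(¬vacate_premises).
So O(¬vacate_premises) holds, i.e. vacate_premises is forbidden. None of the other listed options is forbidden under the premises.

vacate_premises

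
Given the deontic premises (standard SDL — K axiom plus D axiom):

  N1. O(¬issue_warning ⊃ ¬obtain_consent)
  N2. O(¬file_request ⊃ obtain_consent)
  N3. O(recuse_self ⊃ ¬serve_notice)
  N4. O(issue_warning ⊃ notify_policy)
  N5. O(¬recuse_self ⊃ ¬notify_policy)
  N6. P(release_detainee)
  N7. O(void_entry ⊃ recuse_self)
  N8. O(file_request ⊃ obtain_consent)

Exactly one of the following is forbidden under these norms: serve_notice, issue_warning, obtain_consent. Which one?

serve_notice

By case analysis on file_request: premise 8 gives O(file_request ⊃ obtain_consent) and premise 2 gives O(¬file_request ⊃ obtain_consent), so O(obtain_consent) either way.
The contrapositive of premise 1 (O(¬issue_warning ⊃ ¬obtain_consent)) is O(obtain_consent ⊃ issue_warning), and O(obtain_consent) is already established, so O(issue_warning).
Applying K to premise 4 (O(issue_warning ⊃ notify_policy)) and O(issue_warning) yields O(notify_policy).
The contrapositive of premise 5 (O(¬recuse_self ⊃ ¬notify_policy)) is O(notify_policy ⊃ recuse_self), and O(notify_policy) is already established, so O(recuse_self).
From O(recuse_self) and premise 3, O(recuse_self ⊃ ¬serve_notice), we obtain O(¬serve_notice).
So O(¬serve_notice) holds, i.e. serve_notice is forbidden. None of the other listed options is forbidden under the premises.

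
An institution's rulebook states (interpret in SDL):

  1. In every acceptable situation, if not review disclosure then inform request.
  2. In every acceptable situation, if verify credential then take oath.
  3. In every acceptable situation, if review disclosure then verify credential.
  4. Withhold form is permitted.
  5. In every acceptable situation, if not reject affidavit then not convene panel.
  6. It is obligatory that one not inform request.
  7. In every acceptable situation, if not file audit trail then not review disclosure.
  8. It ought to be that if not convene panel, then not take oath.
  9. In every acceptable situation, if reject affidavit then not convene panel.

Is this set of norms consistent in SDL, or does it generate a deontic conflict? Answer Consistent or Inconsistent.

Inconsistent

Premises 5 and 9 are O(¬reject_affidavit → ¬convene_panel) and O(reject_affidavit → ¬convene_panel); every ideal world satisfies ¬reject_affidavit or reject_affidavit, so in either case ¬convene_panel holds — hence O(¬convene_panel).
From O(¬convene_panel) and premise 8, O(¬convene_panel → ¬take_oath), we obtain O(¬take_oath).
The contrapositive of premise 2 (O(verify_credential → take_oath)) is O(¬take_oath → ¬verify_credential), and O(¬take_oath) is already established, so O(¬verify_credential).
Premise 3 is O(review_disclosure → verify_credential); contrapositively O(¬verify_credential → ¬review_disclosure). Since O(¬verify_credential) holds, K gives O(¬review_disclosure).
With premise 1, O(¬review_disclosure → inform_request), the K-axiom yields O(inform_request).
Yet premise 6 states O(¬inform_request).
We now have both O(inform_request) and O(¬inform_request) — inform_request is simultaneously obligatory and forbidden, violating the D-axiom.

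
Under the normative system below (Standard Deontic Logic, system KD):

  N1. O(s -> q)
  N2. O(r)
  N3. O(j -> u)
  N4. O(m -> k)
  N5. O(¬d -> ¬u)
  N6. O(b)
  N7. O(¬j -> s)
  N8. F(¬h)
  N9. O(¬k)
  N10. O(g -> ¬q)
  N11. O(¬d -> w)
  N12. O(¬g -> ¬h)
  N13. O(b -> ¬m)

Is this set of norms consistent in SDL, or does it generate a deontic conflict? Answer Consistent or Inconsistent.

Consistent

Premise 4 is O(m -> k), but O(m) is not derivable from the premises, so it does not yield O(k).
So O(k) is not derivable, and the apparent clash with O(¬k) does not arise.
A world satisfying every obligation exists (e.g. b=true, d=true, g=true, h=true, j=true, k=false, m=false, q=false, r=true, s=false, u=true, w=false); no atom is both obligatory and forbidden, so the set is consistent.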